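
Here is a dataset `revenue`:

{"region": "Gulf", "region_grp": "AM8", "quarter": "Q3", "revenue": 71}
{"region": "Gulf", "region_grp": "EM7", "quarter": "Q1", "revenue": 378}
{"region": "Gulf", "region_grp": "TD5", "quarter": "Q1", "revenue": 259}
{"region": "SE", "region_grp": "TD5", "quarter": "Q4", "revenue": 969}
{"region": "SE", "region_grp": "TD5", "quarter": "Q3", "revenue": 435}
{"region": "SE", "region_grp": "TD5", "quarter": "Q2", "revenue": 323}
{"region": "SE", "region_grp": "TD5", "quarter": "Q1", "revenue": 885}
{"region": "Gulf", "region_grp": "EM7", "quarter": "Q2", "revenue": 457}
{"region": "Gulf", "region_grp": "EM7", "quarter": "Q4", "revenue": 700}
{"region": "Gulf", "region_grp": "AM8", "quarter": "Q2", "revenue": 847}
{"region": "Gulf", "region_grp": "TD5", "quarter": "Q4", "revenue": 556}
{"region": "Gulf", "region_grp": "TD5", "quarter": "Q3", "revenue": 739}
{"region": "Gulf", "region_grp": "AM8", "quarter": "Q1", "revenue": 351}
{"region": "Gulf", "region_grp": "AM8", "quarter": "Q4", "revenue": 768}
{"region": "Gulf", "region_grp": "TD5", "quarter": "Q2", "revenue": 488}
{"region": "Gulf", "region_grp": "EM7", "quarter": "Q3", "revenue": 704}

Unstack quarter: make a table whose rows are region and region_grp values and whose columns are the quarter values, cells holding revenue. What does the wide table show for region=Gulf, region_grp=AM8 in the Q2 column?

Wide layout: rows indexed by region and region_grp, columns are the 4 distinct quarter values (Q3, Q1, Q4, Q2).
Cell (region=Gulf, region_grp=AM8, quarter=Q2) draws from the long row where region=Gulf, region_grp=AM8 and quarter=Q2, which has revenue=847.

847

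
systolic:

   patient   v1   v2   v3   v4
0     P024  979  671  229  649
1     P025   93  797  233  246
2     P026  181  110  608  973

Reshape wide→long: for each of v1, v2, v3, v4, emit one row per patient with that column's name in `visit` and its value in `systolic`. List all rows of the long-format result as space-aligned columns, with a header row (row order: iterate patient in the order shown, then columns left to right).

patient  visit  systolic
P024     v1     979     
P024     v2     671     
P024     v3     229     
P024     v4     649     
P025     v1     93      
P025     v2     797     
P025     v3     233     
P025     v4     246     
P026     v1     181     
P026     v2     110     
P026     v3     608     
P026     v4     973     

Each (patient, column) pair becomes one row: 3 × 4 = 12 rows.
For example, (P024, v1) → systolic=979.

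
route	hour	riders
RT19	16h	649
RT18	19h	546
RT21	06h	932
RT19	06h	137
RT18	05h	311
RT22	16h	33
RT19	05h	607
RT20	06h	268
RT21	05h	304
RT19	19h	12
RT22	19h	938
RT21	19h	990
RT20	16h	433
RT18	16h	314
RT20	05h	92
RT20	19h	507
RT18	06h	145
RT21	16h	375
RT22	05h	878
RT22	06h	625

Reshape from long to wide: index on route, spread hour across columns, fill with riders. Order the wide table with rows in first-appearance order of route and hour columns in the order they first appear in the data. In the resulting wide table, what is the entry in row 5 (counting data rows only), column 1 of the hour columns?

433

With rows in first-appearance order of route, row 5 is route=RT20. hour columns in first-appearance order: 16h, 19h, 06h, 05h; column 1 is 16h.
Long rows with route=RT20, hour=16h: riders = 433.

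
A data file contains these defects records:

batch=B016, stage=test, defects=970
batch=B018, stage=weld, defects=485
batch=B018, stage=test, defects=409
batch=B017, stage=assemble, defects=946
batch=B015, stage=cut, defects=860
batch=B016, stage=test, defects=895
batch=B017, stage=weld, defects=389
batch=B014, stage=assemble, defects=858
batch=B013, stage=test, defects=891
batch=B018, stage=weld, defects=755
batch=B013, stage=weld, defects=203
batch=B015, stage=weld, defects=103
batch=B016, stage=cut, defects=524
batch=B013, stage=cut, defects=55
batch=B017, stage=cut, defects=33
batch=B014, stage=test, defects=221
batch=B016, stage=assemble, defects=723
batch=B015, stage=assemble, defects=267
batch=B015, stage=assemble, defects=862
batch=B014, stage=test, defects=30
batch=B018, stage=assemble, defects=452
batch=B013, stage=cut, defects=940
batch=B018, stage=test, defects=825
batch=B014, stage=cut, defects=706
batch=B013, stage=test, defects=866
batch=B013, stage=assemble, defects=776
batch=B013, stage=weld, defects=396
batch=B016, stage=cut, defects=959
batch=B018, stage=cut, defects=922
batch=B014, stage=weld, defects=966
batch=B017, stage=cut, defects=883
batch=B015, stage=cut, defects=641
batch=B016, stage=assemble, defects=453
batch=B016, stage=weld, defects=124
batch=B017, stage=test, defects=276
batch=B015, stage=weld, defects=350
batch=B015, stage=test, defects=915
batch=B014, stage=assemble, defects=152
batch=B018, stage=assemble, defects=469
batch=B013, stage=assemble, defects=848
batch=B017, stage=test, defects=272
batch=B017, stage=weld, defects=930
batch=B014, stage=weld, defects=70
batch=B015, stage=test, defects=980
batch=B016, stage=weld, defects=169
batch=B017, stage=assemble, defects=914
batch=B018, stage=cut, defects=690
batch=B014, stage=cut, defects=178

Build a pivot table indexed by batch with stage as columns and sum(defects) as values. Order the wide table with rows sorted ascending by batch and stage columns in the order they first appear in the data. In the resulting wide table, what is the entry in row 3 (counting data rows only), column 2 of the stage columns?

With rows sorted ascending by batch, row 3 is batch=B015. stage columns in first-appearance order: test, weld, assemble, cut; column 2 is weld.
Long rows with batch=B015, stage=weld: 103 + 350 = 453.

453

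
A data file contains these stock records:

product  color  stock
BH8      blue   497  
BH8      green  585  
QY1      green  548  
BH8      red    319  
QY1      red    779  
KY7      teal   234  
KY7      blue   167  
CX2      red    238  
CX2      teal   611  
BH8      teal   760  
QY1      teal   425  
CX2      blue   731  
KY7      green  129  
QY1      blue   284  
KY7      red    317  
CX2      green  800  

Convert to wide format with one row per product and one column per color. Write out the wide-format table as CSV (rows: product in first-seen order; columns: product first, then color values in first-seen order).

Columns: product plus the 4 distinct color values (blue, green, red, teal).
For example, row BH8 column blue takes stock=497 from the long row (BH8, blue).

product,blue,green,red,teal
BH8,497,585,319,760
QY1,284,548,779,425
KY7,167,129,317,234
CX2,731,800,238,611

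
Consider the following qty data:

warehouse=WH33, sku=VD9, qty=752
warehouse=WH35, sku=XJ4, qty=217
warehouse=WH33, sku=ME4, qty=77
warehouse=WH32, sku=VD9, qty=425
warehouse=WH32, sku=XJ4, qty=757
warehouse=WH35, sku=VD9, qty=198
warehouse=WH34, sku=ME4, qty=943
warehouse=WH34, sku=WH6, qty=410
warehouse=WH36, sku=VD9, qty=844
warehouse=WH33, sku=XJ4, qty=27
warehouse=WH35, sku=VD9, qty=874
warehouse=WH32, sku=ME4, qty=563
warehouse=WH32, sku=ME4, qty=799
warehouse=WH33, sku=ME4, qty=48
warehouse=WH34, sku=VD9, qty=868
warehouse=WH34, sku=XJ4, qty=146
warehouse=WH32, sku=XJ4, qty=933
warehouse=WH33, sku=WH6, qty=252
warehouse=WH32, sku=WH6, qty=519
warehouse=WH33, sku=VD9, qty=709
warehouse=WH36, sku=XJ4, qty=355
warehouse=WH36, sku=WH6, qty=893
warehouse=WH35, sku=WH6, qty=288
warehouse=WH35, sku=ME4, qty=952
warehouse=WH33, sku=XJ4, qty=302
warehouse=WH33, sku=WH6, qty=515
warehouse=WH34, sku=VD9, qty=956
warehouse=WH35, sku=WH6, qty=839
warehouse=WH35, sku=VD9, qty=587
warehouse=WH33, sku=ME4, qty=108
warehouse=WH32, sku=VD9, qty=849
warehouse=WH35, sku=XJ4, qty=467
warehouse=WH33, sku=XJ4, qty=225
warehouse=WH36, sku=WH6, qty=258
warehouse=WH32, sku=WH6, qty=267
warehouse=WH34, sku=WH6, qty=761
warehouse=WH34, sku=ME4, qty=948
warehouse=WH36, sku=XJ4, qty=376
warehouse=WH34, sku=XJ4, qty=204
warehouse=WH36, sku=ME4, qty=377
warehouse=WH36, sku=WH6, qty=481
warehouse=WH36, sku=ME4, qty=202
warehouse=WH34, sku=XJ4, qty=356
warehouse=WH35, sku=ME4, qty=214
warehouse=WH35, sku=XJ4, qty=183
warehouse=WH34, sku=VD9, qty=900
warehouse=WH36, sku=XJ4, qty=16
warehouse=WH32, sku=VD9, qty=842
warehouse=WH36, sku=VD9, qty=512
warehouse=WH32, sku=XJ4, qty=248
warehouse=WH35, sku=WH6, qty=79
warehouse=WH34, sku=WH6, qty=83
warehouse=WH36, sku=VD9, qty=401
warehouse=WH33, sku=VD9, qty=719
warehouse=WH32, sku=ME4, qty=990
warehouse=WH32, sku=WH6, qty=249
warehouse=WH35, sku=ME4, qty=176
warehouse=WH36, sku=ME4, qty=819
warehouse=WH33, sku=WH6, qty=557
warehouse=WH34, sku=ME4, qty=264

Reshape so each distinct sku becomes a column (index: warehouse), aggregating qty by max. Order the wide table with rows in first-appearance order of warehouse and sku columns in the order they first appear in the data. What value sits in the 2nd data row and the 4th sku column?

839

With rows in first-appearance order of warehouse, row 2 is warehouse=WH35. sku columns in first-appearance order: VD9, XJ4, ME4, WH6; column 4 is WH6.
Long rows with warehouse=WH35, sku=WH6: max(288, 839, 79) = 839.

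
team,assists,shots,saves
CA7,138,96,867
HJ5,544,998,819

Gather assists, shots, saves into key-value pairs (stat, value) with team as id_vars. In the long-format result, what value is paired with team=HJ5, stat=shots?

998

Unpivoting turns each (team, wide-column) pair into one long row.
The wide cell at row HJ5, column shots holds 998, so the long row (HJ5, shots) has value=998.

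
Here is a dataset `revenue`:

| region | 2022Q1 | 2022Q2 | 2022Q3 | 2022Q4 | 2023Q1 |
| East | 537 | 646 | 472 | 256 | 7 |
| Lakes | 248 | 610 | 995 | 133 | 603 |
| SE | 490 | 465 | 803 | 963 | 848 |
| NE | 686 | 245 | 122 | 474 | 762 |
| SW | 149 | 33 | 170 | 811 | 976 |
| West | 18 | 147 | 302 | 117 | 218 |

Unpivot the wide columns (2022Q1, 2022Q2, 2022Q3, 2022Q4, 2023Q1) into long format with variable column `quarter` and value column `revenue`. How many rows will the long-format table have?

6 region values × 5 melted columns = 30 rows.

30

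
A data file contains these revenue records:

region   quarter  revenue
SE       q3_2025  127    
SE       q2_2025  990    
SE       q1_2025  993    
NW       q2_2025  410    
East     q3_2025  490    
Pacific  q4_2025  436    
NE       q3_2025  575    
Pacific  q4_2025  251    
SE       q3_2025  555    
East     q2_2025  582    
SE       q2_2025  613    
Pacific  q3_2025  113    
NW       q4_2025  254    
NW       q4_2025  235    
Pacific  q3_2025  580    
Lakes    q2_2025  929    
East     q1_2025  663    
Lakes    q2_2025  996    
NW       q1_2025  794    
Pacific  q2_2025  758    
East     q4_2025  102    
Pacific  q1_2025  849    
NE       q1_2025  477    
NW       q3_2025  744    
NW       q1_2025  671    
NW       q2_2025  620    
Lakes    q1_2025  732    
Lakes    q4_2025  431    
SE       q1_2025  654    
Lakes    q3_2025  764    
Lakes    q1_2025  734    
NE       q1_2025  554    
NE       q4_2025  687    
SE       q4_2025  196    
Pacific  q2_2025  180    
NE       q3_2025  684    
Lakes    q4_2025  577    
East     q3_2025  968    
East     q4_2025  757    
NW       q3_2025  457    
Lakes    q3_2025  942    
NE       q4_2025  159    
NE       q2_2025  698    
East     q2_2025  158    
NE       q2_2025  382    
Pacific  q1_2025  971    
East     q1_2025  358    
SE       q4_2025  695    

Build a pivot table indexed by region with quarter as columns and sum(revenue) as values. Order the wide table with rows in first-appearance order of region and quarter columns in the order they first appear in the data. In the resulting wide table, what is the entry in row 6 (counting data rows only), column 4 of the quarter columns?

With rows in first-appearance order of region, row 6 is region=Lakes. quarter columns in first-appearance order: q3_2025, q2_2025, q1_2025, q4_2025; column 4 is q4_2025.
Long rows with region=Lakes, quarter=q4_2025: 431 + 577 = 1008.

1008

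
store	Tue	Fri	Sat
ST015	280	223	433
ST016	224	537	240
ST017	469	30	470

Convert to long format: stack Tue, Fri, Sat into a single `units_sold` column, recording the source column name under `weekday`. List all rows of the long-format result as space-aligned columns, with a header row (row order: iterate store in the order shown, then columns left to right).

Each (store, column) pair becomes one row: 3 × 3 = 9 rows.
For example, (ST015, Tue) → units_sold=280.

store  weekday  units_sold
ST015  Tue      280       
ST015  Fri      223       
ST015  Sat      433       
ST016  Tue      224       
ST016  Fri      537       
ST016  Sat      240       
ST017  Tue      469       
ST017  Fri      30        
ST017  Sat      470       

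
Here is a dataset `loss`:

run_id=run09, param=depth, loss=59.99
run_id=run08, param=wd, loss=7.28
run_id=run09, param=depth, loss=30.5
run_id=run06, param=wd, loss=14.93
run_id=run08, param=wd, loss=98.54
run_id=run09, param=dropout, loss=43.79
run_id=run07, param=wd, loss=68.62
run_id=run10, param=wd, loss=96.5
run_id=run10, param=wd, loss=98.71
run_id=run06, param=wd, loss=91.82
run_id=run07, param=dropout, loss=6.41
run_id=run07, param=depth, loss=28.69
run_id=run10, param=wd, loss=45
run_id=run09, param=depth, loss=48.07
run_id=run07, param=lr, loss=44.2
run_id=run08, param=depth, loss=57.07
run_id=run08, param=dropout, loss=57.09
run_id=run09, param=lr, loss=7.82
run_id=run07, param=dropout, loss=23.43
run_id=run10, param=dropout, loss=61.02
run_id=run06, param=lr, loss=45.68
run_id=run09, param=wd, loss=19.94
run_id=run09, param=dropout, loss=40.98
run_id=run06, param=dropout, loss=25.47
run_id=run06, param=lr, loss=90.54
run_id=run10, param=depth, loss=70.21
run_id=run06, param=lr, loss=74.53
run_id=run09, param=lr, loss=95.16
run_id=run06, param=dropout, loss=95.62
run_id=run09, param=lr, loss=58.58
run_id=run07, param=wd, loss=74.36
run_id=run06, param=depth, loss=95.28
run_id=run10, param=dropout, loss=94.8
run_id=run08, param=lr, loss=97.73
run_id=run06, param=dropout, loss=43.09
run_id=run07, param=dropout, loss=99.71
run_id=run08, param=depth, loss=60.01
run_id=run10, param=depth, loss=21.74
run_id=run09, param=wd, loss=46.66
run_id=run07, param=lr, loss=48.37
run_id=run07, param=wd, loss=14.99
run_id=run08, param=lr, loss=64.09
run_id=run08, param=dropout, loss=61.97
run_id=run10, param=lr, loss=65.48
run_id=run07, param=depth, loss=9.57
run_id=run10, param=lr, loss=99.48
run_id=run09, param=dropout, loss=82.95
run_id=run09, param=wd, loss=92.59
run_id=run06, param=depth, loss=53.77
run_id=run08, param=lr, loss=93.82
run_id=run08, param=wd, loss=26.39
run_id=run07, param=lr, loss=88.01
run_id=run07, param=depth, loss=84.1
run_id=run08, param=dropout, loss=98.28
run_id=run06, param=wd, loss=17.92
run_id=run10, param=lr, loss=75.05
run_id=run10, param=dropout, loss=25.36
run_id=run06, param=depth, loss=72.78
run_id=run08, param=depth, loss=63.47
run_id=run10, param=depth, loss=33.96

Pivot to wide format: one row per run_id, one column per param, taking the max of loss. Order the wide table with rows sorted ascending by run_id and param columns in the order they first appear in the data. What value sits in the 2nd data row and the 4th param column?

88.01

With rows sorted ascending by run_id, row 2 is run_id=run07. param columns in first-appearance order: depth, wd, dropout, lr; column 4 is lr.
Long rows with run_id=run07, param=lr: max(44.2, 48.37, 88.01) = 88.01.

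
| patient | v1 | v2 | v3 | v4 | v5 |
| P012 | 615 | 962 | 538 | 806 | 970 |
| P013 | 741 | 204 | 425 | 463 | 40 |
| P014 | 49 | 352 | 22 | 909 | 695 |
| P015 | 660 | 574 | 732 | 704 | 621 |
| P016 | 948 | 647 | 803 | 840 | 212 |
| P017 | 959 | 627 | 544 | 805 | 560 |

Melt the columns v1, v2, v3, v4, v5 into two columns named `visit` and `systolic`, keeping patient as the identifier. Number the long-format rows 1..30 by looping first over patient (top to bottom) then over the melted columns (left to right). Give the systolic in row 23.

803

30 rows total (6 × 5). Row 23: index ⌊(23-1)/5⌋ = 4 into patient → P016; (23-1) mod 5 = 2 into the melted columns → v3.
So row 23 is (P016, v3, 803); systolic = 803.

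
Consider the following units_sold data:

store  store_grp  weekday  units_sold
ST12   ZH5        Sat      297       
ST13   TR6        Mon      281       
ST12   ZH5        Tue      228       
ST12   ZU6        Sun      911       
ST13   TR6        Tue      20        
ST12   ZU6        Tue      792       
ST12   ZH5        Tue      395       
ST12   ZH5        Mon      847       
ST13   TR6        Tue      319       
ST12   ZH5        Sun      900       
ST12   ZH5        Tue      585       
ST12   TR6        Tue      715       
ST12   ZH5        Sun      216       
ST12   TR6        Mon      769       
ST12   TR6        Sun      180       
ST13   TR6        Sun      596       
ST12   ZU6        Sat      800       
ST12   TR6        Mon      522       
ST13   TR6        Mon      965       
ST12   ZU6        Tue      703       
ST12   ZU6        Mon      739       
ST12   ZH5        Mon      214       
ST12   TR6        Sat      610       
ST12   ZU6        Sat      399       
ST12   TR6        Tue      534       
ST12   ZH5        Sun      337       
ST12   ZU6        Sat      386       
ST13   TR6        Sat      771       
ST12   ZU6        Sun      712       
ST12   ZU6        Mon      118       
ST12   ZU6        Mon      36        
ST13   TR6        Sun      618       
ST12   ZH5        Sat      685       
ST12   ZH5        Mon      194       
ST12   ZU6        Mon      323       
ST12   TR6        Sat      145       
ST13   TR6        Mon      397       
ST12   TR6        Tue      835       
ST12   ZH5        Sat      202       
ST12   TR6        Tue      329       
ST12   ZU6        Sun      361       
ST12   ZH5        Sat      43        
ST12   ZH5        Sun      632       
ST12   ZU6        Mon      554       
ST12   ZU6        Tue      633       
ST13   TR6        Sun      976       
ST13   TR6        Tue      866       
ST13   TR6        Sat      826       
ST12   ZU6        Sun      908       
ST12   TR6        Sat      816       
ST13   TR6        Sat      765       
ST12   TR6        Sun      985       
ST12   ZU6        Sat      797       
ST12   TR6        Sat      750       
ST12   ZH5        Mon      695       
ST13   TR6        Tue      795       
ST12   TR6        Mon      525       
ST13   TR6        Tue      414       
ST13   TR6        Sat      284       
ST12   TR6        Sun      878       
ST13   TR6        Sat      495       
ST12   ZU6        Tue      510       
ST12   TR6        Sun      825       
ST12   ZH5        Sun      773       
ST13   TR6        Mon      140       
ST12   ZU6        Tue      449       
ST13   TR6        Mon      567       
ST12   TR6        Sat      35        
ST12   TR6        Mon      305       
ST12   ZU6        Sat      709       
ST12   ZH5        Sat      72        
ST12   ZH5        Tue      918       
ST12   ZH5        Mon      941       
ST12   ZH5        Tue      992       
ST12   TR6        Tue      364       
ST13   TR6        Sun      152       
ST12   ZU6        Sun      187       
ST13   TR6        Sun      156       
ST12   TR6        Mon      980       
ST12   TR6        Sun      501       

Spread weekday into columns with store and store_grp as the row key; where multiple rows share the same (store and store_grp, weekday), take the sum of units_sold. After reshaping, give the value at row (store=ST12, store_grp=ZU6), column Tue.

Rows with store=ST12, store_grp=ZU6 and weekday=Tue: units_sold values are 792, 703, 633, 510, 449.
792 + 703 + 633 + 510 + 449 = 3087.

3087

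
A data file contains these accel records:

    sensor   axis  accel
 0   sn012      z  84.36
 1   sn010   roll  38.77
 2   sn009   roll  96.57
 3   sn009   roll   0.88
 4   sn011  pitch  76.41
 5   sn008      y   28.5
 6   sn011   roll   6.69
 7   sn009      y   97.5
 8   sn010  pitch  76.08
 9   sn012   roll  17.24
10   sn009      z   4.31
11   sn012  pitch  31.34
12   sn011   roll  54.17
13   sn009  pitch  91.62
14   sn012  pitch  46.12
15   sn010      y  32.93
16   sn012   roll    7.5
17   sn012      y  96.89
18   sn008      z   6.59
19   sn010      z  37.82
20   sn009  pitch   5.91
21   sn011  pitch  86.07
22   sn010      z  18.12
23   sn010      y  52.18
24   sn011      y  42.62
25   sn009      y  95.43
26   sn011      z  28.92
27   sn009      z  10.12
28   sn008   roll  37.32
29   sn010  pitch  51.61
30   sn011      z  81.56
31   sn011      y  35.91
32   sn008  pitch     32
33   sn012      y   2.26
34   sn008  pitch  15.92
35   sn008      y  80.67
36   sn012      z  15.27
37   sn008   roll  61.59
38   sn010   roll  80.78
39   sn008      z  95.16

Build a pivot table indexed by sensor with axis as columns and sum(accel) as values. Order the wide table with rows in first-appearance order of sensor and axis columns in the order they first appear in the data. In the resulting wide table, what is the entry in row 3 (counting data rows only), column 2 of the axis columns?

97.45

With rows in first-appearance order of sensor, row 3 is sensor=sn009. axis columns in first-appearance order: z, roll, pitch, y; column 2 is roll.
Long rows with sensor=sn009, axis=roll: 96.57 + 0.88 = 97.45.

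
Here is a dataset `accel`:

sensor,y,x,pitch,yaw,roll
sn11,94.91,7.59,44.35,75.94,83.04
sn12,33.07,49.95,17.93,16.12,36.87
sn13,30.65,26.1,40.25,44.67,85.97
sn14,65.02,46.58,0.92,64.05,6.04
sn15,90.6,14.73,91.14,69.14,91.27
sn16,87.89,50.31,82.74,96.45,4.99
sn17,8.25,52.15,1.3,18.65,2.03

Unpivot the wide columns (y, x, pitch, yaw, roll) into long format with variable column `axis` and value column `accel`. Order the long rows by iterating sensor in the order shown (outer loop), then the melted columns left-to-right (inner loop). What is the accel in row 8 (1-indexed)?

35 rows total (7 × 5). Row 8: index ⌊(8-1)/5⌋ = 1 into sensor → sn12; (8-1) mod 5 = 2 into the melted columns → pitch.
So row 8 is (sn12, pitch, 17.93); accel = 17.93.

17.93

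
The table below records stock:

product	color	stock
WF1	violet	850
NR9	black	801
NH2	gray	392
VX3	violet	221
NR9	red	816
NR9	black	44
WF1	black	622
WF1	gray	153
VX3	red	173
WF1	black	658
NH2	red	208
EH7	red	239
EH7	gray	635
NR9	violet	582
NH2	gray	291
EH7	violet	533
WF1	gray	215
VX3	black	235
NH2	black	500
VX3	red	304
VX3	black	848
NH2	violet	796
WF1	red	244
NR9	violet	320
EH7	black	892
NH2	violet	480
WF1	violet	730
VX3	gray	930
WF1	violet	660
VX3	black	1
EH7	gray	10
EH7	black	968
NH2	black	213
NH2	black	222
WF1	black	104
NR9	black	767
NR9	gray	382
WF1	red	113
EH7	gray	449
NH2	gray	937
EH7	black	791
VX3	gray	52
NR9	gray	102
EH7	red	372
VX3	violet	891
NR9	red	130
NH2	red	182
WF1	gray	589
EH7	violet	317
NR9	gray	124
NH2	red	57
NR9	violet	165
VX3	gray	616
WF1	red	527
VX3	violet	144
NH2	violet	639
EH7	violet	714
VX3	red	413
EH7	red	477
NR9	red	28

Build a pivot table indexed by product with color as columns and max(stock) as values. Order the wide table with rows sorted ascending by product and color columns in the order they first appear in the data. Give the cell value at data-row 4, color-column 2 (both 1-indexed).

848

With rows sorted ascending by product, row 4 is product=VX3. color columns in first-appearance order: violet, black, gray, red; column 2 is black.
Long rows with product=VX3, color=black: max(235, 848, 1) = 848.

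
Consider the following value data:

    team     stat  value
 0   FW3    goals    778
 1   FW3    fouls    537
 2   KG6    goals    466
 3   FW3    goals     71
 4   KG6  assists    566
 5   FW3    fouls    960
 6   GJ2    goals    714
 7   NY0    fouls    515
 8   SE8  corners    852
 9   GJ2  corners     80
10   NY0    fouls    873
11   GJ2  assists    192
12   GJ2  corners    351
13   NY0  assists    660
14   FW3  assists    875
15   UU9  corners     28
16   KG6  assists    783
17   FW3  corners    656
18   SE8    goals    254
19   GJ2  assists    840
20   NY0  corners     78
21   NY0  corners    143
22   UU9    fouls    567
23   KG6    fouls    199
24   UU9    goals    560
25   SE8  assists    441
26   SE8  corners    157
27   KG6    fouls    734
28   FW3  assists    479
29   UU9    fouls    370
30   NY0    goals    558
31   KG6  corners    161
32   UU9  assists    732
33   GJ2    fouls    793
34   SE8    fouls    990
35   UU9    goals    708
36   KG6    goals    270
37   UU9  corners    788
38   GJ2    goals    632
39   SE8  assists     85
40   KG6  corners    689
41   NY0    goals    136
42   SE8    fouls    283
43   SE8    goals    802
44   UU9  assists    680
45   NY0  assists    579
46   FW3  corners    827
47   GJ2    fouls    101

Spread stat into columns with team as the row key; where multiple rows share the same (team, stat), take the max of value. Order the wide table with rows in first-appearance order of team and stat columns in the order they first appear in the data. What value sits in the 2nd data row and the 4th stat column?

689

With rows in first-appearance order of team, row 2 is team=KG6. stat columns in first-appearance order: goals, fouls, assists, corners; column 4 is corners.
Long rows with team=KG6, stat=corners: max(161, 689) = 689.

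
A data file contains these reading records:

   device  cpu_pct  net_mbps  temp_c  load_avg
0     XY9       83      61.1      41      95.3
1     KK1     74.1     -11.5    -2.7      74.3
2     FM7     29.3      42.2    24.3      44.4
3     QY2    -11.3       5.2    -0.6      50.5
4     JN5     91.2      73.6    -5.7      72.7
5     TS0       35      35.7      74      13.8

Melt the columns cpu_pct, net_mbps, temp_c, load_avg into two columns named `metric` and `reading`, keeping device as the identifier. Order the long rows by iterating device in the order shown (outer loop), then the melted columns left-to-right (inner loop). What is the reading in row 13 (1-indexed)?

24 rows total (6 × 4). Row 13: index ⌊(13-1)/4⌋ = 3 into device → QY2; (13-1) mod 4 = 0 into the melted columns → cpu_pct.
So row 13 is (QY2, cpu_pct, -11.3); reading = -11.3.

-11.3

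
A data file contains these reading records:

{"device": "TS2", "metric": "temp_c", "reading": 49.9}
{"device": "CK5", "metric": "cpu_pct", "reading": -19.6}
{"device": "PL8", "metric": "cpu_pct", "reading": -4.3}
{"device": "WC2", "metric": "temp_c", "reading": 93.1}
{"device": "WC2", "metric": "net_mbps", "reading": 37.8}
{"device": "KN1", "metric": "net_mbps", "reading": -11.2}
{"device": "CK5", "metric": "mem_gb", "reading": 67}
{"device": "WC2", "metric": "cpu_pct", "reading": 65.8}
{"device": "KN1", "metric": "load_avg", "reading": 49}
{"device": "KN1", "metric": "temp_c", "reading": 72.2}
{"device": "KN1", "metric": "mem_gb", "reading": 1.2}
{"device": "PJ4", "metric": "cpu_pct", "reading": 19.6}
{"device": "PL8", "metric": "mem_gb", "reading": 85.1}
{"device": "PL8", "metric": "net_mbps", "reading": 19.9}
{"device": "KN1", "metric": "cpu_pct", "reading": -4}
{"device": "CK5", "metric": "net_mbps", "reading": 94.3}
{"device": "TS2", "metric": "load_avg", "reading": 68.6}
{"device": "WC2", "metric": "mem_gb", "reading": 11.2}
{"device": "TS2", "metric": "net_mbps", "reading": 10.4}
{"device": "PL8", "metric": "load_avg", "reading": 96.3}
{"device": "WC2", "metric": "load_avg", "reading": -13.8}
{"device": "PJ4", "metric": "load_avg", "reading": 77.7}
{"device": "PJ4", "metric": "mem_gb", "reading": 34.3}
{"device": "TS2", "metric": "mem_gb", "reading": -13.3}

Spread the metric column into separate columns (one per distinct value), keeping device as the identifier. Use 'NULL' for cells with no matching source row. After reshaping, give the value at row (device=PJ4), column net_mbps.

NULL

No long-format row has device=PJ4 and metric=net_mbps, so the cell is NULL.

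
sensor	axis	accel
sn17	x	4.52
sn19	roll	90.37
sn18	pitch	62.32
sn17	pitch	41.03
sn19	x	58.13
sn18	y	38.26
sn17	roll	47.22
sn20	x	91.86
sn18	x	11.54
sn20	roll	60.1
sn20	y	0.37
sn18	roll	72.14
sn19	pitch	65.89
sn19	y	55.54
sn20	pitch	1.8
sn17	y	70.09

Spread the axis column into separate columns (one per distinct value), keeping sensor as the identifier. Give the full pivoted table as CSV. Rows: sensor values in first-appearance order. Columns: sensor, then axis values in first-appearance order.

Columns: sensor plus the 4 distinct axis values (x, roll, pitch, y).
For example, row sn17 column x takes accel=4.52 from the long row (sn17, x).

sensor,x,roll,pitch,y
sn17,4.52,47.22,41.03,70.09
sn19,58.13,90.37,65.89,55.54
sn18,11.54,72.14,62.32,38.26
sn20,91.86,60.1,1.8,0.37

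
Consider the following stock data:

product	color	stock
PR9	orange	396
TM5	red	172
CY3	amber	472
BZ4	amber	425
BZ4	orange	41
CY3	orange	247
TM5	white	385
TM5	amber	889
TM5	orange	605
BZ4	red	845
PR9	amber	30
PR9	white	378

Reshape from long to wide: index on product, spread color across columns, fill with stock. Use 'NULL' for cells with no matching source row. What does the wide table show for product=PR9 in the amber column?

30

The long row with product=PR9, color=amber has stock=30.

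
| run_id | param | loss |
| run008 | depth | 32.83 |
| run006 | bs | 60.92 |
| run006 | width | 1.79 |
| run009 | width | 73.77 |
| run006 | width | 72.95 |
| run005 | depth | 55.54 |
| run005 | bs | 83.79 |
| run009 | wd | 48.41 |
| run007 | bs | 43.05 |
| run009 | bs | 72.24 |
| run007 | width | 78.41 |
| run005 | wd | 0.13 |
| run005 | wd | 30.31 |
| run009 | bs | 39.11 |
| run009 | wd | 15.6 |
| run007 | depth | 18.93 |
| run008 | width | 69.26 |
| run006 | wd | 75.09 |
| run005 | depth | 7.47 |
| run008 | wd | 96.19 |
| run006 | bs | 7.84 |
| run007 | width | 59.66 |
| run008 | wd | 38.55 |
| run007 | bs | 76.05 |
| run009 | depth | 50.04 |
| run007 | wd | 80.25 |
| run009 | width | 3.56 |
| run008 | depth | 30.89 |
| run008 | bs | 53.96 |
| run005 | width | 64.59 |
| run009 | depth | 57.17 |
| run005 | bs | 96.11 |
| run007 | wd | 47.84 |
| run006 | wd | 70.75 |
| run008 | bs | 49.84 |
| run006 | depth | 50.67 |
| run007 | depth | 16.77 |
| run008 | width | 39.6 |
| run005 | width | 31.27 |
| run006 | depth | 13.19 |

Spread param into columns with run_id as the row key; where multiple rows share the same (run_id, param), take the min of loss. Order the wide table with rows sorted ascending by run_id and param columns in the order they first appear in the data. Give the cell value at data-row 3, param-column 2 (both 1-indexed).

43.05

With rows sorted ascending by run_id, row 3 is run_id=run007. param columns in first-appearance order: depth, bs, width, wd; column 2 is bs.
Long rows with run_id=run007, param=bs: min(43.05, 76.05) = 43.05.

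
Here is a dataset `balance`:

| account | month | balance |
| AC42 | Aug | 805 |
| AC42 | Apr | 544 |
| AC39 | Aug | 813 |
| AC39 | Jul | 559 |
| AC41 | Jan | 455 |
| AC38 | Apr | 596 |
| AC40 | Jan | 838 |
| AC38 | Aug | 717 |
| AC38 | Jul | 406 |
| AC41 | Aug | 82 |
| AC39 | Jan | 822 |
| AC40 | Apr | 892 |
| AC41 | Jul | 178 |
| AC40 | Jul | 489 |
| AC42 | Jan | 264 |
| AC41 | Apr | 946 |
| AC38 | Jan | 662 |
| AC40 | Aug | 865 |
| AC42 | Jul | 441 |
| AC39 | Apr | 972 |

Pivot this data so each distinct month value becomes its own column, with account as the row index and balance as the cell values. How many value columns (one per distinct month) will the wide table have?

4 distinct month values: Aug, Apr, Jul, Jan.

4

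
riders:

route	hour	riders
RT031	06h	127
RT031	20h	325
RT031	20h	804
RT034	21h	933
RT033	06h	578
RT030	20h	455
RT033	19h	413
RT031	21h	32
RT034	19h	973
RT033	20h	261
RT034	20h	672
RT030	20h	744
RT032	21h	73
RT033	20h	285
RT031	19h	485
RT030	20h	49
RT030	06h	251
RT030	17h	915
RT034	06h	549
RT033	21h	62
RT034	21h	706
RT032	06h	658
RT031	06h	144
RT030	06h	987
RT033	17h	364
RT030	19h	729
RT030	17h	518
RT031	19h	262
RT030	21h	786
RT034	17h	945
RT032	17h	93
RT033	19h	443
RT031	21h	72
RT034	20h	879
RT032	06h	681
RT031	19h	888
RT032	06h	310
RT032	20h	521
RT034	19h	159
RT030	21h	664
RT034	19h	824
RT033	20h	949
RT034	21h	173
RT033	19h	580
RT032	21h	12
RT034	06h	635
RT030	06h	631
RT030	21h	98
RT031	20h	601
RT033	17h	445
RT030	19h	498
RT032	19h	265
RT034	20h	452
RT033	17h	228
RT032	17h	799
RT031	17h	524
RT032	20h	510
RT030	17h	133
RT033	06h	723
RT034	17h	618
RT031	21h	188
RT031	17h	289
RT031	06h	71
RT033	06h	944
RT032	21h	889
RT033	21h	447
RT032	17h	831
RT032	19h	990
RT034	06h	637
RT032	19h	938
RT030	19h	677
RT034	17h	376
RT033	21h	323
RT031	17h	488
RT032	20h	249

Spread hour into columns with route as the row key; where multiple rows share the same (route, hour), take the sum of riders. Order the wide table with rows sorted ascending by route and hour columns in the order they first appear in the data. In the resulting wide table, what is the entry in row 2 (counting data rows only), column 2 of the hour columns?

With rows sorted ascending by route, row 2 is route=RT031. hour columns in first-appearance order: 06h, 20h, 21h, 19h, 17h; column 2 is 20h.
Long rows with route=RT031, hour=20h: 325 + 804 + 601 = 1730.

1730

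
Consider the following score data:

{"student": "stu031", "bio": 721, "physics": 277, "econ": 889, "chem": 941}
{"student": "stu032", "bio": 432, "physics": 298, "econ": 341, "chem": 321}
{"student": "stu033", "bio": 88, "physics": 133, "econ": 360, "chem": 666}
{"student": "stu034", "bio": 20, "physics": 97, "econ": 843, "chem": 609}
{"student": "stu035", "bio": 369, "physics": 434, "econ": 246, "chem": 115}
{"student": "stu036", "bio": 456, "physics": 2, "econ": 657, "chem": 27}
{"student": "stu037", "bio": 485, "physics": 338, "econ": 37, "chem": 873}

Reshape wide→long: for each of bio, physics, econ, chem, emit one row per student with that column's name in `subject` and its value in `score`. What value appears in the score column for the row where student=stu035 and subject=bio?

369

Unpivoting turns each (student, wide-column) pair into one long row.
The wide cell at row stu035, column bio holds 369, so the long row (stu035, bio) has score=369.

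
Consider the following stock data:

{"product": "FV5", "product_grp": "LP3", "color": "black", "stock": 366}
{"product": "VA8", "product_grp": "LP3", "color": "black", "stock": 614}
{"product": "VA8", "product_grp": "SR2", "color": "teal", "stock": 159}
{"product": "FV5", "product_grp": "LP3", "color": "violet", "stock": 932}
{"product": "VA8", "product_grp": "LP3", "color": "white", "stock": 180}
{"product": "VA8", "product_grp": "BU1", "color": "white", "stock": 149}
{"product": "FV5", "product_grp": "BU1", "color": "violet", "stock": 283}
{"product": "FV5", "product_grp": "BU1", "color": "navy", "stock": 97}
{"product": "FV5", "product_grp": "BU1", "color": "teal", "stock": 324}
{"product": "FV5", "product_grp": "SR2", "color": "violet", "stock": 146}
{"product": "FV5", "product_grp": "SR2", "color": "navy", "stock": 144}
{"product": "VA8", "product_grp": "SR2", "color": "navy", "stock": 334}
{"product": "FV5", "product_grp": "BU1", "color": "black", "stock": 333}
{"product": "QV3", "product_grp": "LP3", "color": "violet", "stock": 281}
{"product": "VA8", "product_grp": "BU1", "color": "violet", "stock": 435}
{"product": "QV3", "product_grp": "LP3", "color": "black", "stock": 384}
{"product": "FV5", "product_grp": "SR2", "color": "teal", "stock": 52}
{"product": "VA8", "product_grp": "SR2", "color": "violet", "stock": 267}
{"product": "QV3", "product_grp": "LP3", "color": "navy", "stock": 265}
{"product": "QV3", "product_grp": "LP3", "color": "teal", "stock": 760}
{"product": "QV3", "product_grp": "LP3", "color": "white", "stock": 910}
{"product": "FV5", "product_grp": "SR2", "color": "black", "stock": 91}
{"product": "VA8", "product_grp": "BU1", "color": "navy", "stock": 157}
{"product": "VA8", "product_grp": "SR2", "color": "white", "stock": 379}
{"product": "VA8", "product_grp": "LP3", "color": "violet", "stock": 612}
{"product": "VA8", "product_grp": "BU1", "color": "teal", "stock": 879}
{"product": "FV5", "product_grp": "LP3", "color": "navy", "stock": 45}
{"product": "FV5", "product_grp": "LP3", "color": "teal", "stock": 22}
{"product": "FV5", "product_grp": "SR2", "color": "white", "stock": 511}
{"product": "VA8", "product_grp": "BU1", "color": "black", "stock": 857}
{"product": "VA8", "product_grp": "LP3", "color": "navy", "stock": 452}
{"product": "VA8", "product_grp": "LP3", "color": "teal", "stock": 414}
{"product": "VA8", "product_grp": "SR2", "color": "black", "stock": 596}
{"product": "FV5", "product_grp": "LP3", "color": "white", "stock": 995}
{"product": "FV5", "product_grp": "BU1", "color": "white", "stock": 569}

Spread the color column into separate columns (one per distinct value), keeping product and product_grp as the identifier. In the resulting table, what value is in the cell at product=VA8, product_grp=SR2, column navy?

334

Wide layout: rows indexed by product and product_grp, columns are the 5 distinct color values (black, teal, violet, white, navy).
Cell (product=VA8, product_grp=SR2, color=navy) draws from the long row where product=VA8, product_grp=SR2 and color=navy, which has stock=334.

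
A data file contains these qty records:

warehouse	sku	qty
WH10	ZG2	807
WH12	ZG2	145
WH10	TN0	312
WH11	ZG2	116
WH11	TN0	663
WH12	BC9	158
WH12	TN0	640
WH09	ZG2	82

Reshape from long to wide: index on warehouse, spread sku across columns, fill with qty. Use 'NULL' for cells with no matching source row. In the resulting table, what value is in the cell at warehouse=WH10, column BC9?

No long-format row has warehouse=WH10 and sku=BC9, so the cell is NULL.

NULL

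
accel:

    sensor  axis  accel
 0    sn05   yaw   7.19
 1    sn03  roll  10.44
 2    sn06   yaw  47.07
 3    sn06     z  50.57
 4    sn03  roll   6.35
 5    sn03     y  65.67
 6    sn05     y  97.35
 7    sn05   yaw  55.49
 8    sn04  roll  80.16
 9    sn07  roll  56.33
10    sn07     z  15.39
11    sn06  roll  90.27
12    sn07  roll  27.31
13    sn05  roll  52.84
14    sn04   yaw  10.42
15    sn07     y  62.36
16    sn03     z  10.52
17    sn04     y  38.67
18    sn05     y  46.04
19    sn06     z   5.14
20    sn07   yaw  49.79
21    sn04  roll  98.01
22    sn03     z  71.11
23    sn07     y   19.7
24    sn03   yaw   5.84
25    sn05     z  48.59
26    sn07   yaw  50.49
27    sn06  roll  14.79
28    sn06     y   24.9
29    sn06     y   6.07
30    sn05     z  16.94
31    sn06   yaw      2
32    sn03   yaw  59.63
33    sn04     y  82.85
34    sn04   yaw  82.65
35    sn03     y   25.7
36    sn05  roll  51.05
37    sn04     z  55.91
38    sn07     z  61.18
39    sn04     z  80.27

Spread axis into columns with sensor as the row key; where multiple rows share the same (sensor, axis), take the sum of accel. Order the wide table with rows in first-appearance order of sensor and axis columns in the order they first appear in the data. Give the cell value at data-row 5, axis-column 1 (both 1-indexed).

100.28

With rows in first-appearance order of sensor, row 5 is sensor=sn07. axis columns in first-appearance order: yaw, roll, z, y; column 1 is yaw.
Long rows with sensor=sn07, axis=yaw: 49.79 + 50.49 = 100.28.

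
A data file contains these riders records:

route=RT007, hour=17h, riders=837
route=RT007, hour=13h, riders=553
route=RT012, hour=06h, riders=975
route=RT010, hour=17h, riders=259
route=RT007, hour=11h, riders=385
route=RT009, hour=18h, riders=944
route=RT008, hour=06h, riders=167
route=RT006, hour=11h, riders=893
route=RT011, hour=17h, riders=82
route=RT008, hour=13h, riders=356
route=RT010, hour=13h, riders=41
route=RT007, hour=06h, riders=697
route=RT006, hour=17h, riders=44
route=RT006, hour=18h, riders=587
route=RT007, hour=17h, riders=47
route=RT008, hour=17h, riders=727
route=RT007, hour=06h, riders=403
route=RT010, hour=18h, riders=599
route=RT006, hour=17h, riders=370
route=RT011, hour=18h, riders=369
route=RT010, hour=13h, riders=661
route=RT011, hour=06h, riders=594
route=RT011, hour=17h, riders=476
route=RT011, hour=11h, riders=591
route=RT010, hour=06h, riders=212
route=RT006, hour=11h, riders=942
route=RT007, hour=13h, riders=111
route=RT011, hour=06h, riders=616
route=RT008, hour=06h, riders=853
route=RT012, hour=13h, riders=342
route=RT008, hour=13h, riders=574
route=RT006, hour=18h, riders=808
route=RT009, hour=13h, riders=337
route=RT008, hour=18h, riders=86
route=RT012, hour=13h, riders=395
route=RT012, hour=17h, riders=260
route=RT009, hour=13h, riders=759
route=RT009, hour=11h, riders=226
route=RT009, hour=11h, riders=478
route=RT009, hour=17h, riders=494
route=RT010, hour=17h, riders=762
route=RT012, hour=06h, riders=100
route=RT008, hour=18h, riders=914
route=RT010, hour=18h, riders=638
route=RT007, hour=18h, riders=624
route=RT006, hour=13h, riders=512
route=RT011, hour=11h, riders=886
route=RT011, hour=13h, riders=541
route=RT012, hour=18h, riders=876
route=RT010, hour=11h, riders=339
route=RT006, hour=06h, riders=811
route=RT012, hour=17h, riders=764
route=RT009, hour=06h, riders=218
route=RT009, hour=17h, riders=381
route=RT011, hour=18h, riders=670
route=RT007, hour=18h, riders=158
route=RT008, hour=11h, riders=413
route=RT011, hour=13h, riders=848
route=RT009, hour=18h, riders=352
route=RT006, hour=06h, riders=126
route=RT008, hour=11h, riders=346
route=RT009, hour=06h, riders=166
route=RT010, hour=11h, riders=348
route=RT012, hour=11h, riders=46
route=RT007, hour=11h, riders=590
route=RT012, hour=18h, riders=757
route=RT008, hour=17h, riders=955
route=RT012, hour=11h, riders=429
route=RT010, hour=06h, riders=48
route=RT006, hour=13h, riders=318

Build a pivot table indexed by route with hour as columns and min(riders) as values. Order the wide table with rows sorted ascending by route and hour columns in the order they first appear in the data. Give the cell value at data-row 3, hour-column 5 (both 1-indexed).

With rows sorted ascending by route, row 3 is route=RT008. hour columns in first-appearance order: 17h, 13h, 06h, 11h, 18h; column 5 is 18h.
Long rows with route=RT008, hour=18h: min(86, 914) = 86.

86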